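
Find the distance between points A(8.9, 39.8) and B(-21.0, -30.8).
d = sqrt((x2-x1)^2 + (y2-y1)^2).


dx = -21.0 - 8.9 = -29.9
dy = -30.8 - 39.8 = -70.6
d = sqrt(894.01 + 4984.36) = sqrt(5878.37) = 76.6705

76.6705


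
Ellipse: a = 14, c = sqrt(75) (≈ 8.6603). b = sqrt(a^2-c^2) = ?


b^2 = 14^2 - (sqrt(75))^2 = 196 - 75 = 121
b = sqrt(121) = 11

b = 11


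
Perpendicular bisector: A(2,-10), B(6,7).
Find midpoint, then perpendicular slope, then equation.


Midpoint = (4, -1.5)
Slope of AB = dy/dx = 17/4 = 4.2500
Perp slope = -dx/dy = -4/17 = -0.2353
b = My - (perp slope)*Mx = -1.5 + (4*4)/17 = -1.5 + 0.9412 = -0.5588

y = -0.2353x - 0.5588


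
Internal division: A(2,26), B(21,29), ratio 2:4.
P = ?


Px = (2*21 + 4*2)/6 = 50/6 = 8.3333
Py = (2*29 + 4*26)/6 = 162/6 = 27.0000

P = (8.3333, 27.0000)


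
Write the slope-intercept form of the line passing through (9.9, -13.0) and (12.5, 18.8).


m = (31.8)/(2.6) = 12.2308
b = y1 - m*x1 = -13.0 - (31.8*9.9)/(2.6) = -13.0 - 121.0846 = -134.0846

y = 12.2308x - 134.0846


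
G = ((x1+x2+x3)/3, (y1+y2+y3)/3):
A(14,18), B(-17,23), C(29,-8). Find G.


Gx = (14- 17+29)/3 = 26/3 = 8.6667
Gy = (18+23- 8)/3 = 33/3 = 11.0000

G = (8.6667, 11.0000)


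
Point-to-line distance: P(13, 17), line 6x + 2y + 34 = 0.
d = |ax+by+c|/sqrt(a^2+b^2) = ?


|6*13 + 2*17 + 34| = |146| = 146
sqrt(36 + 4) = sqrt(40) = 6.3246
d = 146/sqrt(40) = 23.0846

23.0846


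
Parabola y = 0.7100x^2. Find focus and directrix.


a = 0.7100
1/(4a) = 0.3521
Focus = (0, 0.3521)
Directrix: y = -0.3521

Focus = (0, 0.3521), Directrix: y = -0.3521


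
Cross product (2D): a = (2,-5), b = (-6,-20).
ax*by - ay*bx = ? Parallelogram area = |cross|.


cross = 2*(-20) + 5*(-6) = -40 - 30 = -70
Parallelogram area = |-70| = 70

cross = -70, parallelogram area = 70


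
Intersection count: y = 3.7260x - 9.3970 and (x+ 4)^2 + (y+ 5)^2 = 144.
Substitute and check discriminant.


Substitute y = 3.7260x - 9.3970: (x+ 4)^2 + (3.7260x- 9.3970+ 5)^2 = 144
Expand to Ax^2 + Bx + C = 0, where b-k = -4.397
A = 1+m^2 = 14.883076
B = 2(m(b-k) - h) = 2(3.7260*(-4.397) + 4) = -24.766444
C = h^2 + (b-k)^2 - r^2 = 16 + 19.333609 - 144 = -108.666391
disc = B^2-4AC = 613.3767 + 6469.1606 = 7082.5373
disc > 0

2 intersection points


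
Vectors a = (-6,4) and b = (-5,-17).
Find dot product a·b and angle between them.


a·b = -6*(-5) + 4*(-17) = 30 - 68 = -38
|a| = sqrt(36+16) = 7.2111
|b| = sqrt(25+289) = 17.7200
cos(theta) = -38/(sqrt(52)*sqrt(314)) = -38/sqrt(16328) = -0.297384
theta = arccos(-38/sqrt(16328)) = 107.3005 degrees

a·b = -38, theta = 107.3005 deg


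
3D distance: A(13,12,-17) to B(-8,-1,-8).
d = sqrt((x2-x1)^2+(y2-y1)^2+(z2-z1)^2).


dx=-21, dy=-13, dz=9
d = sqrt(441+169+81) = sqrt(691) = 26.2869

26.2869


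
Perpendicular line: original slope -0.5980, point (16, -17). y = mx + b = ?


Perpendicular slope = -1/m1 = -1/(-0.5980) = 1.6722
b2 = y0 - m2*x0 = -17 + 16/(-0.5980) = -17 - 26.7559 = -43.7559

y = 1.6722x - 43.7559


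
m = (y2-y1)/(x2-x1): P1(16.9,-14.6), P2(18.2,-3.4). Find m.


dy = -3.4 + 14.6 = 11.2
dx = 18.2 - 16.9 = 1.3
m = 11.2/1.3 = 8.6154

m = 8.6154


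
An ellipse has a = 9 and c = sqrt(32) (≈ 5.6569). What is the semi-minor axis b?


b^2 = 9^2 - (sqrt(32))^2 = 81 - 32 = 49
b = sqrt(49) = 7

b = 7


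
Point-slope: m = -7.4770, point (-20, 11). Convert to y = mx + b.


y - 11 = -7.4770(x + 20)
y = -7.4770x + 11 + 7.4770*(-20)
y = -7.4770x - 138.5400

y = -7.4770x - 138.5400


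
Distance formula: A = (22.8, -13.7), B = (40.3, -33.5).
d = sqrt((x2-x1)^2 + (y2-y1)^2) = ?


dx = 40.3 - 22.8 = 17.5
dy = -33.5 + 13.7 = -19.8
d = sqrt(306.25 + 392.04) = sqrt(698.29) = 26.4252

26.4252


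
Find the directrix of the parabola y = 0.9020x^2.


a = 0.9020
1/(4a) = 0.2772
directrix: y = -0.2772 = -0.2772

y = -0.2772


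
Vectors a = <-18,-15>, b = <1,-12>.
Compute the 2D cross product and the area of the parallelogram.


cross = -18*(-12) + 15*1 = 216 + 15 = 231
Parallelogram area = |231| = 231

cross = 231, parallelogram area = 231


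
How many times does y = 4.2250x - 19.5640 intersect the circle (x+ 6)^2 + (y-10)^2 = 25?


Substitute y = 4.2250x - 19.5640: (x+ 6)^2 + (4.2250x- 19.5640-10)^2 = 25
Expand to Ax^2 + Bx + C = 0, where b-k = -29.564
A = 1+m^2 = 18.850625
B = 2(m(b-k) - h) = 2(4.2250*(-29.564) + 6) = -237.8158
C = h^2 + (b-k)^2 - r^2 = 36 + 874.030096 - 25 = 885.030096
disc = B^2-4AC = 56556.3547 - 66733.4818 = -10177.1271
disc < 0

0 intersection points


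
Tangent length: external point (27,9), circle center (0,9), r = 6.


d = sqrt((27-0)^2 + (9-9)^2) = sqrt(729+0) = 27.0000
L = sqrt(729.0000 - 36) = sqrt(693.0000) = 26.3249

26.3249


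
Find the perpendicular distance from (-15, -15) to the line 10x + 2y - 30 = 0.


|10*(-15) + 2*(-15) - 30| = |-210| = 210
sqrt(100 + 4) = sqrt(104) = 10.1980
d = 210/sqrt(104) = 20.5922

20.5922


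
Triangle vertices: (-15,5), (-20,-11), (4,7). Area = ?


-15*(-11-7) = 270
-20*(7-5) = -40
4*(5+ 11) = 64
sum = 294
Area = |294|/2 = 147.0000

147.0000 sq units


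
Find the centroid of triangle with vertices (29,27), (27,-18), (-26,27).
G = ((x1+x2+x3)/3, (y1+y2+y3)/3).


Gx = (29+27- 26)/3 = 30/3 = 10.0000
Gy = (27- 18+27)/3 = 36/3 = 12.0000

G = (10.0000, 12.0000)


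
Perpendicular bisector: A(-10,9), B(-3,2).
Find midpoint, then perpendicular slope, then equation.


Midpoint = (-6.5, 5.5)
Slope of AB = dy/dx = -7/7 = -1.0000
Perp slope = -dx/dy = 7/7 = 1.0000
b = My - (perp slope)*Mx = 5.5 + (7*(-6.5))/(-7) = 5.5 + 6.5000 = 12.0000

y = 1.0000x + 12.0000


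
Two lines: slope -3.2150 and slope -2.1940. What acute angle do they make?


m1-m2 = -1.021
1+m1*m2 = 8.05371
tan(theta) = |-1.021/8.05371| = 0.126774
theta = arctan(|-1.021/8.05371|) = 7.2251 degrees (acute angle)

7.2251 degrees


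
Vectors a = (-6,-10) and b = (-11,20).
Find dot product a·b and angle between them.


a·b = -6*(-11) - 10*20 = 66 - 200 = -134
|a| = sqrt(36+100) = 11.6619
|b| = sqrt(121+400) = 22.8254
cos(theta) = -134/(sqrt(136)*sqrt(521)) = -134/sqrt(70856) = -0.503404
theta = arccos(-134/sqrt(70856)) = 120.2254 degrees

a·b = -134, theta = 120.2254 deg


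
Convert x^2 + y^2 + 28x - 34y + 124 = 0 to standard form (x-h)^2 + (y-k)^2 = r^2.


h = -D/2 = -28/2 = -14
k = -E/2 = 34/2 = 17
r^2 = h^2 + k^2 - F = 196 + 289 - 124 = 361
r = 19

Center (-14, 17), radius = 19


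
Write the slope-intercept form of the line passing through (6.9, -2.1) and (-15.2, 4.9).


m = (7.0)/(-22.1) = -0.3167
b = y1 - m*x1 = -2.1 - (7.0*6.9)/(-22.1) = -2.1 + 2.1855 = 0.0855

y = -0.3167x + 0.0855


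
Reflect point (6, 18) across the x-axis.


Reflection rule for x-axis: (x, -y)
(6, 18) -> (6, -18)

(6, -18)


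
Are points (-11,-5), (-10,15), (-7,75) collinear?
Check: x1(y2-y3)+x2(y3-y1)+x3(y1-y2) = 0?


-11*(15-75) - 10*(75+ 5) - 7*(-5-15)
= 660 - 800 + 140 = 0

Yes, collinear (determinant = 0)


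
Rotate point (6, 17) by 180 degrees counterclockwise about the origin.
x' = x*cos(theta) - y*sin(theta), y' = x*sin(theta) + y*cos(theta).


cos(180) = -1, sin(180) = 0
x' = 6*(-1) - 17*0 = -6
y' = 6*0 + 17*(-1) = -17

(-6, -17)


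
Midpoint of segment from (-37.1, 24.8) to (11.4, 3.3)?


Mx = (-37.1 + 11.4)/2 = -25.7/2 = -12.8500
My = (24.8 + 3.3)/2 = 28.1/2 = 14.0500

(-12.8500, 14.0500)


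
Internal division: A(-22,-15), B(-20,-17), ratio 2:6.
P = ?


Px = (2*(-20) + 6*(-22))/8 = -172/8 = -21.5000
Py = (2*(-17) + 6*(-15))/8 = -124/8 = -15.5000

P = (-21.5000, -15.5000)


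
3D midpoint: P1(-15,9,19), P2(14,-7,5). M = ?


Mx = (-15+14)/2 = -0.5000
My = (9- 7)/2 = 1.0000
Mz = (19+5)/2 = 12.0000

M = (-0.5000, 1.0000, 12.0000)


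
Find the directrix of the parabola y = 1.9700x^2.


a = 1.9700
1/(4a) = 0.1269
directrix: y = -0.1269 = -0.1269

y = -0.1269


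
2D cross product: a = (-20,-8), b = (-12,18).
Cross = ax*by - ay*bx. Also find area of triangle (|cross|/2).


cross = -20*18 + 8*(-12) = -360 - 96 = -456
Triangle area = |-456|/2 = 456/2 = 228.0000

cross = -456, triangle area = 228.0000


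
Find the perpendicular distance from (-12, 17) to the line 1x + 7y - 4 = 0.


|1*(-12) + 7*17 - 4| = |103| = 103
sqrt(1 + 49) = sqrt(50) = 7.0711
d = 103/sqrt(50) = 14.5664

14.5664


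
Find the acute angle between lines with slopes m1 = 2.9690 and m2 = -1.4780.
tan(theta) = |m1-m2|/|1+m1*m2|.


m1-m2 = 4.447
1+m1*m2 = -3.388182
tan(theta) = |4.447/(-3.388182)| = 1.312503
theta = arctan(|4.447/(-3.388182)|) = 52.6961 degrees (acute angle)

52.6961 degrees


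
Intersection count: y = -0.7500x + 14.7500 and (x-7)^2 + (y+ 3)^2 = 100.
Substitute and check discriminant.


Substitute y = -0.7500x + 14.7500: (x-7)^2 + (-0.7500x+14.7500+ 3)^2 = 100
Expand to Ax^2 + Bx + C = 0, where b-k = 17.75
A = 1+m^2 = 1.5625
B = 2(m(b-k) - h) = 2(-0.7500*17.75 - 7) = -40.625
C = h^2 + (b-k)^2 - r^2 = 49 + 315.0625 - 100 = 264.0625
disc = B^2-4AC = 1650.3906 - 1650.3906 = 0
disc = 0

1 intersection point (tangent)


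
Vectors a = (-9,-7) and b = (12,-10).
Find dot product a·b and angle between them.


a·b = -9*12 - 7*(-10) = -108 + 70 = -38
|a| = sqrt(81+49) = 11.4018
|b| = sqrt(144+100) = 15.6205
cos(theta) = -38/(sqrt(130)*sqrt(244)) = -38/sqrt(31720) = -0.213362
theta = arccos(-38/sqrt(31720)) = 102.3194 degrees

a·b = -38, theta = 102.3194 deg


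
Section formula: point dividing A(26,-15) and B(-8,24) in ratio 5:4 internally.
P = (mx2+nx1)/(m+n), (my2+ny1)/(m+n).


Px = (5*(-8) + 4*26)/9 = 64/9 = 7.1111
Py = (5*24 + 4*(-15))/9 = 60/9 = 6.6667

P = (7.1111, 6.6667)


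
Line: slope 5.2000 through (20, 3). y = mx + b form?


y - 3 = 5.2000(x - 20)
y = 5.2000x + 3 - 5.2000*20
y = 5.2000x - 101.0000

y = 5.2000x - 101.0000


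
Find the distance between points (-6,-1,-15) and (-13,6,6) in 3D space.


dx=-7, dy=7, dz=21
d = sqrt(49+49+441) = sqrt(539) = 23.2164

23.2164


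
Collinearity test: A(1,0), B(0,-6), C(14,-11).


1*(-6+ 11) + 0*(-11-0) + 14*(0+ 6)
= 5 + 0 + 84 = 89

No, not collinear (determinant = 89)


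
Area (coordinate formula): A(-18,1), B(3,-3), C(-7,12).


-18*(-3-12) = 270
3*(12-1) = 33
-7*(1+ 3) = -28
sum = 275
Area = |275|/2 = 137.5000

137.5000 sq units


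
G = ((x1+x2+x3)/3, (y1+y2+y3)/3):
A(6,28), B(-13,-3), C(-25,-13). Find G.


Gx = (6- 13- 25)/3 = -32/3 = -10.6667
Gy = (28- 3- 13)/3 = 12/3 = 4.0000

G = (-10.6667, 4.0000)


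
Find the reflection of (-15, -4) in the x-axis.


Reflection rule for x-axis: (x, -y)
(-15, -4) -> (-15, 4)

(-15, 4)


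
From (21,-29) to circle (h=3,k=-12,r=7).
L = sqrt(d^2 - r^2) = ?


d = sqrt((21-3)^2 + (-29+ 12)^2) = sqrt(324+289) = 24.7588
L = sqrt(613.0000 - 49) = sqrt(564.0000) = 23.7487

23.7487


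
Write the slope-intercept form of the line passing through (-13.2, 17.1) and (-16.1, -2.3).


m = (-19.4)/(-2.9) = 6.6897
b = y1 - m*x1 = 17.1 - (-19.4*(-13.2))/(-2.9) = 17.1 + 88.3034 = 105.4034

y = 6.6897x + 105.4034


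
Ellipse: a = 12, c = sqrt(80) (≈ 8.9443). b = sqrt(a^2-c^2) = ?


b^2 = 12^2 - (sqrt(80))^2 = 144 - 80 = 64
b = sqrt(64) = 8

b = 8


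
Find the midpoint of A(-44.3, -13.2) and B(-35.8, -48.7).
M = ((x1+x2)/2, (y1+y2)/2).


Mx = (-44.3 - 35.8)/2 = -80.1/2 = -40.0500
My = (-13.2 - 48.7)/2 = -61.9/2 = -30.9500

(-40.0500, -30.9500)


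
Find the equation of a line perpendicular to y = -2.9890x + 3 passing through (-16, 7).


Perpendicular slope = -1/m1 = -1/(-2.9890) = 0.3346
b2 = y0 - m2*x0 = 7 - 16/(-2.9890) = 7 + 5.3530 = 12.3530

y = 0.3346x + 12.3530


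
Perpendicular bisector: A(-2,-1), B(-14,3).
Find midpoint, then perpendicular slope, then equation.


Midpoint = (-8, 1)
Slope of AB = dy/dx = 4/(-12) = -0.3333
Perp slope = -dx/dy = 12/4 = 3.0000
b = My - (perp slope)*Mx = 1 + (-12*(-8))/4 = 1 + 24.0000 = 25.0000

y = 3.0000x + 25.0000


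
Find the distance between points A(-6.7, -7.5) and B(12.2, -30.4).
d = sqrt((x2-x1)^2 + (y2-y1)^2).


dx = 12.2 + 6.7 = 18.9
dy = -30.4 + 7.5 = -22.9
d = sqrt(357.21 + 524.41) = sqrt(881.62) = 29.6921

29.6921


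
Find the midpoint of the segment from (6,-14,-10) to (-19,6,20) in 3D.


Mx = (6- 19)/2 = -6.5000
My = (-14+6)/2 = -4.0000
Mz = (-10+20)/2 = 5.0000

M = (-6.5000, -4.0000, 5.0000)


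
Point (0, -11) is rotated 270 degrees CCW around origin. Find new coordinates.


cos(270) = 0, sin(270) = -1
x' = 0*0 + 11*(-1) = -11
y' = 0*(-1) - 11*0 = 0

(-11, 0)


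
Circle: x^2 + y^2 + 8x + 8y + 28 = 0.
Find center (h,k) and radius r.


h = -D/2 = -8/2 = -4
k = -E/2 = -8/2 = -4
r^2 = h^2 + k^2 - F = 16 + 16 - 28 = 4
r = 2

Center (-4, -4), radius = 2


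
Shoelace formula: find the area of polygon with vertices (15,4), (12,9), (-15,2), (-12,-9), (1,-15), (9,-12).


sum(xi*y_{i+1}) = 15*9 + 12*2 - 15*(-9) - 12*(-15) + 1*(-12) + 9*4 = 498
sum(yi*x_{i+1}) = 4*12 + 9*(-15) + 2*(-12) - 9*1 - 15*9 - 12*15 = -435
Area = |498 + 435|/2 = 933/2 = 466.5000

466.5000 sq units


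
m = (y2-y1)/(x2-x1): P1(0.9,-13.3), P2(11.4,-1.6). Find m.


dy = -1.6 + 13.3 = 11.7
dx = 11.4 - 0.9 = 10.5
m = 11.7/10.5 = 1.1143

m = 1.1143


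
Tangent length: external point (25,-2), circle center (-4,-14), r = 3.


d = sqrt((25+ 4)^2 + (-2+ 14)^2) = sqrt(841+144) = 31.3847
L = sqrt(985.0000 - 9) = sqrt(976.0000) = 31.2410

31.2410


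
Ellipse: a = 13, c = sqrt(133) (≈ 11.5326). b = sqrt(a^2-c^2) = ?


b^2 = 13^2 - (sqrt(133))^2 = 169 - 133 = 36
b = sqrt(36) = 6

b = 6


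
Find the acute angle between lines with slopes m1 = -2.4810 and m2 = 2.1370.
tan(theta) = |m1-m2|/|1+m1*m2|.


m1-m2 = -4.618
1+m1*m2 = -4.301897
tan(theta) = |-4.618/(-4.301897)| = 1.073480
theta = arctan(|-4.618/(-4.301897)|) = 47.0296 degrees (acute angle)

47.0296 degrees


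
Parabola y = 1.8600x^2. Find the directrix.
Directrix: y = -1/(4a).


a = 1.8600
1/(4a) = 0.1344
directrix: y = -0.1344 = -0.1344

y = -0.1344


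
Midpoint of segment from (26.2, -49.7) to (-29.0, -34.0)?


Mx = (26.2 - 29.0)/2 = -2.8/2 = -1.4000
My = (-49.7 - 34.0)/2 = -83.7/2 = -41.8500

(-1.4000, -41.8500)


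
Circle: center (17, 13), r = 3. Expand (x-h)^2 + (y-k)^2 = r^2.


(x-17)^2 + (y-13)^2 = 3^2
D = -2h = -34, E = -2k = -26
F = h^2+k^2-r^2 = 289+169-9 = 449

x^2 + y^2 - 34x - 26y + 449 = 0


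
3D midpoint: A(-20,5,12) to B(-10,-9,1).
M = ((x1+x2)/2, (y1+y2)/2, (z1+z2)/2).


Mx = (-20- 10)/2 = -15.0000
My = (5- 9)/2 = -2.0000
Mz = (12+1)/2 = 6.5000

M = (-15.0000, -2.0000, 6.5000)


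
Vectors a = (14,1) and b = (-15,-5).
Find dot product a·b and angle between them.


a·b = 14*(-15) + 1*(-5) = -210 - 5 = -215
|a| = sqrt(196+1) = 14.0357
|b| = sqrt(225+25) = 15.8114
cos(theta) = -215/(sqrt(197)*sqrt(250)) = -215/sqrt(49250) = -0.968803
theta = arccos(-215/sqrt(49250)) = 165.6507 degrees

a·b = -215, theta = 165.6507 deg


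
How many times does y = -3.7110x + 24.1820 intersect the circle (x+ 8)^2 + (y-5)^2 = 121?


Substitute y = -3.7110x + 24.1820: (x+ 8)^2 + (-3.7110x+24.1820-5)^2 = 121
Expand to Ax^2 + Bx + C = 0, where b-k = 19.182
A = 1+m^2 = 14.771521
B = 2(m(b-k) - h) = 2(-3.7110*19.182 + 8) = -126.368804
C = h^2 + (b-k)^2 - r^2 = 64 + 367.949124 - 121 = 310.949124
disc = B^2-4AC = 15969.0746 - 18372.7661 = -2403.6915
disc < 0

0 intersection points


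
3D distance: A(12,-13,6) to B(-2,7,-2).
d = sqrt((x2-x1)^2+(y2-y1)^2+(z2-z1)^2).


dx=-14, dy=20, dz=-8
d = sqrt(196+400+64) = sqrt(660) = 25.6905

25.6905


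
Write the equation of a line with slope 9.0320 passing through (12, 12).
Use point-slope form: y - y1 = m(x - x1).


y - 12 = 9.0320(x - 12)
y = 9.0320x + 12 - 9.0320*12
y = 9.0320x - 96.3840

y = 9.0320x - 96.3840


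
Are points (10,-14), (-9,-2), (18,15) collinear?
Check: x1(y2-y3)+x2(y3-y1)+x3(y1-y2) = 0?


10*(-2-15) - 9*(15+ 14) + 18*(-14+ 2)
= -170 - 261 - 216 = -647

No, not collinear (determinant = -647)


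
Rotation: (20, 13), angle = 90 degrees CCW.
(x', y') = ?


cos(90) = 0, sin(90) = 1
x' = 20*0 - 13*1 = -13
y' = 20*1 + 13*0 = 20

(-13, 20)


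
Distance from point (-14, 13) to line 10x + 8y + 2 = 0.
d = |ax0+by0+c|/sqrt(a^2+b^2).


|10*(-14) + 8*13 + 2| = |-34| = 34
sqrt(100 + 64) = sqrt(164) = 12.8062
d = 34/sqrt(164) = 2.6550

2.6550


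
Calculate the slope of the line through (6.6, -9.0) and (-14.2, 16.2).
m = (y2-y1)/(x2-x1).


dy = 16.2 + 9.0 = 25.2
dx = -14.2 - 6.6 = -20.8
m = 25.2/(-20.8) = -1.2115

m = -1.2115


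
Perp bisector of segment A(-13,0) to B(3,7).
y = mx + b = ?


Midpoint = (-5, 3.5)
Slope of AB = dy/dx = 7/16 = 0.4375
Perp slope = -dx/dy = -16/7 = -2.2857
b = My - (perp slope)*Mx = 3.5 + (16*(-5))/7 = 3.5 - 11.4286 = -7.9286

y = -2.2857x - 7.9286


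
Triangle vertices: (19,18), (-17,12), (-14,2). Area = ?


19*(12-2) = 190
-17*(2-18) = 272
-14*(18-12) = -84
sum = 378
Area = |378|/2 = 189.0000

189.0000 sq units


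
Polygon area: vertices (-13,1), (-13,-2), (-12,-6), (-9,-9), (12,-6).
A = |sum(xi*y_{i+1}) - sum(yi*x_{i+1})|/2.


sum(xi*y_{i+1}) = -13*(-2) - 13*(-6) - 12*(-9) - 9*(-6) + 12*1 = 278
sum(yi*x_{i+1}) = 1*(-13) - 2*(-12) - 6*(-9) - 9*12 - 6*(-13) = 35
Area = |278 - 35|/2 = 243/2 = 121.5000

121.5000 sq units


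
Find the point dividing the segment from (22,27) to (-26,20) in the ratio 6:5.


Px = (6*(-26) + 5*22)/11 = -46/11 = -4.1818
Py = (6*20 + 5*27)/11 = 255/11 = 23.1818

P = (-4.1818, 23.1818)


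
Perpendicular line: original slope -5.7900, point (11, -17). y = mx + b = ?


Perpendicular slope = -1/m1 = -1/(-5.7900) = 0.1727
b2 = y0 - m2*x0 = -17 + 11/(-5.7900) = -17 - 1.8998 = -18.8998

y = 0.1727x - 18.8998


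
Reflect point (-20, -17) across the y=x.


Reflection rule for y=x: (y, x)
(-20, -17) -> (-17, -20)

(-17, -20)


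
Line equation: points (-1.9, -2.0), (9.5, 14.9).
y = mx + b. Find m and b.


m = (16.9)/(11.4) = 1.4825
b = y1 - m*x1 = -2.0 - (16.9*(-1.9))/(11.4) = -2.0 + 2.8167 = 0.8167

y = 1.4825x + 0.8167


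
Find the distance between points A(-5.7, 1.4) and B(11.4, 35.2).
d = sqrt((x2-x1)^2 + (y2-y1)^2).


dx = 11.4 + 5.7 = 17.1
dy = 35.2 - 1.4 = 33.8
d = sqrt(292.41 + 1142.44) = sqrt(1434.85) = 37.8794

37.8794


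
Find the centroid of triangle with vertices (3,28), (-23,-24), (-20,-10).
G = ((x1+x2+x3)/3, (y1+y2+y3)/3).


Gx = (3- 23- 20)/3 = -40/3 = -13.3333
Gy = (28- 24- 10)/3 = -6/3 = -2.0000

G = (-13.3333, -2.0000)


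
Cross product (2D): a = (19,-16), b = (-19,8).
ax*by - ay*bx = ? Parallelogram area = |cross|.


cross = 19*8 + 16*(-19) = 152 - 304 = -152
Parallelogram area = |-152| = 152

cross = -152, parallelogram area = 152


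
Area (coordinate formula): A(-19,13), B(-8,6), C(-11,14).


-19*(6-14) = 152
-8*(14-13) = -8
-11*(13-6) = -77
sum = 67
Area = |67|/2 = 33.5000

33.5000 sq units


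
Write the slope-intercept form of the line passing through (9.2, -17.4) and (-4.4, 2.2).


m = (19.6)/(-13.6) = -1.4412
b = y1 - m*x1 = -17.4 - (19.6*9.2)/(-13.6) = -17.4 + 13.2588 = -4.1412

y = -1.4412x - 4.1412


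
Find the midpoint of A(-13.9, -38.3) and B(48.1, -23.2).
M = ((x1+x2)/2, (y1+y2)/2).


Mx = (-13.9 + 48.1)/2 = 34.2/2 = 17.1000
My = (-38.3 - 23.2)/2 = -61.5/2 = -30.7500

(17.1000, -30.7500)


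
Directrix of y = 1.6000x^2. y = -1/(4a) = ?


a = 1.6000
1/(4a) = 0.1562
directrix: y = -0.1562 = -0.1562

y = -0.1562


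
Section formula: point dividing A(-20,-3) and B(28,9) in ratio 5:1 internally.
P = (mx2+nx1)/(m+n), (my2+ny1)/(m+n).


Px = (5*28 + 1*(-20))/6 = 120/6 = 20.0000
Py = (5*9 + 1*(-3))/6 = 42/6 = 7.0000

P = (20.0000, 7.0000)


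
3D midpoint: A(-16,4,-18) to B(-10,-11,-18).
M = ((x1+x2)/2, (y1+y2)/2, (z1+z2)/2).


Mx = (-16- 10)/2 = -13.0000
My = (4- 11)/2 = -3.5000
Mz = (-18- 18)/2 = -18.0000

M = (-13.0000, -3.5000, -18.0000)


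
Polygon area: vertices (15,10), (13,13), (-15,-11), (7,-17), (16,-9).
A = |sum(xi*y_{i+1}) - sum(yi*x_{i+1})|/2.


sum(xi*y_{i+1}) = 15*13 + 13*(-11) - 15*(-17) + 7*(-9) + 16*10 = 404
sum(yi*x_{i+1}) = 10*13 + 13*(-15) - 11*7 - 17*16 - 9*15 = -549
Area = |404 + 549|/2 = 953/2 = 476.5000

476.5000 sq units


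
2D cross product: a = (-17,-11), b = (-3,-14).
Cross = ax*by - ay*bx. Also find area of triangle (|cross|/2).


cross = -17*(-14) + 11*(-3) = 238 - 33 = 205
Triangle area = |205|/2 = 205/2 = 102.5000

cross = 205, triangle area = 102.5000


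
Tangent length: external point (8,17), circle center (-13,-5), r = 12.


d = sqrt((8+ 13)^2 + (17+ 5)^2) = sqrt(441+484) = 30.4138
L = sqrt(925.0000 - 144) = sqrt(781.0000) = 27.9464

27.9464


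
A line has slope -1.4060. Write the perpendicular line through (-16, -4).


Perpendicular slope = -1/m1 = -1/(-1.4060) = 0.7112
b2 = y0 - m2*x0 = -4 - 16/(-1.4060) = -4 + 11.3798 = 7.3798

y = 0.7112x + 7.3798


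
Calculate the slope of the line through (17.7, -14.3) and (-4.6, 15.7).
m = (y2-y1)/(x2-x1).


dy = 15.7 + 14.3 = 30.0
dx = -4.6 - 17.7 = -22.3
m = 30.0/(-22.3) = -1.3453

m = -1.3453


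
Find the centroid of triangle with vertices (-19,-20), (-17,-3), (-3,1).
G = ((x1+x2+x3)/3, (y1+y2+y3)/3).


Gx = (-19- 17- 3)/3 = -39/3 = -13.0000
Gy = (-20- 3+1)/3 = -22/3 = -7.3333

G = (-13.0000, -7.3333)


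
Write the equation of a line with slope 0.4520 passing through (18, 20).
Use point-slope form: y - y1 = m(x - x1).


y - 20 = 0.4520(x - 18)
y = 0.4520x + 20 - 0.4520*18
y = 0.4520x + 11.8640

y = 0.4520x + 11.8640


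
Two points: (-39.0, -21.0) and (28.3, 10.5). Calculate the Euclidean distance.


dx = 28.3 + 39.0 = 67.3
dy = 10.5 + 21.0 = 31.5
d = sqrt(4529.29 + 992.25) = sqrt(5521.54) = 74.3071

74.3071


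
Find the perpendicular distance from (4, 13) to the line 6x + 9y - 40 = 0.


|6*4 + 9*13 - 40| = |101| = 101
sqrt(36 + 81) = sqrt(117) = 10.8167
d = 101/sqrt(117) = 9.3375

9.3375


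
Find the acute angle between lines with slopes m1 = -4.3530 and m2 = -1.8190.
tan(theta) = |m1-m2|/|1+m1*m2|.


m1-m2 = -2.534
1+m1*m2 = 8.918107
tan(theta) = |-2.534/8.918107| = 0.284141
theta = arctan(|-2.534/8.918107|) = 15.8620 degrees (acute angle)

15.8620 degrees


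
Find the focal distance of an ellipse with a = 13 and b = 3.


c^2 = 13^2 - 3^2 = 169 - 9 = 160
c = sqrt(160) = 12.6491

c = 12.6491


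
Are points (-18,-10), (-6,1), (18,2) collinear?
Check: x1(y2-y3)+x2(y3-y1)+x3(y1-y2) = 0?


-18*(1-2) - 6*(2+ 10) + 18*(-10-1)
= 18 - 72 - 198 = -252

No, not collinear (determinant = -252)


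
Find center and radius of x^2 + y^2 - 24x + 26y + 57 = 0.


h = -D/2 = 24/2 = 12
k = -E/2 = -26/2 = -13
r^2 = h^2 + k^2 - F = 144 + 169 - 57 = 256
r = 16

Center (12, -13), radius = 16


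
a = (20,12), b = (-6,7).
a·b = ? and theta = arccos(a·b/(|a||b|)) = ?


a·b = 20*(-6) + 12*7 = -120 + 84 = -36
|a| = sqrt(400+144) = 23.3238
|b| = sqrt(36+49) = 9.2195
cos(theta) = -36/(sqrt(544)*sqrt(85)) = -36/sqrt(46240) = -0.167415
theta = arccos(-36/sqrt(46240)) = 99.6375 degrees

a·b = -36, theta = 99.6375 deg


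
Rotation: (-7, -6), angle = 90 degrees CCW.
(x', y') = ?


cos(90) = 0, sin(90) = 1
x' = -7*0 + 6*1 = 6
y' = -7*1 - 6*0 = -7

(6, -7)


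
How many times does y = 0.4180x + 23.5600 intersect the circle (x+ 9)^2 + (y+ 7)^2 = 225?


Substitute y = 0.4180x + 23.5600: (x+ 9)^2 + (0.4180x+23.5600+ 7)^2 = 225
Expand to Ax^2 + Bx + C = 0, where b-k = 30.56
A = 1+m^2 = 1.174724
B = 2(m(b-k) - h) = 2(0.4180*30.56 + 9) = 43.54816
C = h^2 + (b-k)^2 - r^2 = 81 + 933.9136 - 225 = 789.9136
disc = B^2-4AC = 1896.4422 - 3711.7219 = -1815.2797
disc < 0

0 intersection points


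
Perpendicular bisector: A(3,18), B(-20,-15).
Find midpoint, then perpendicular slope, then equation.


Midpoint = (-8.5, 1.5)
Slope of AB = dy/dx = -33/(-23) = 1.4348
Perp slope = -dx/dy = -23/33 = -0.6970
b = My - (perp slope)*Mx = 1.5 + (-23*(-8.5))/(-33) = 1.5 - 5.9242 = -4.4242

y = -0.6970x - 4.4242


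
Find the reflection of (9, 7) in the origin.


Reflection rule for origin: (-x, -y)
(9, 7) -> (-9, -7)

(-9, -7)


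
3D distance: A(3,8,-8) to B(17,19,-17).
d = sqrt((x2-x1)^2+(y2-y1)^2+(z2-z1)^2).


dx=14, dy=11, dz=-9
d = sqrt(196+121+81) = sqrt(398) = 19.9499

19.9499


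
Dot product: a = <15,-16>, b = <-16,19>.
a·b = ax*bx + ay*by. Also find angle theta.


a·b = 15*(-16) - 16*19 = -240 - 304 = -544
|a| = sqrt(225+256) = 21.9317
|b| = sqrt(256+361) = 24.8395
cos(theta) = -544/(sqrt(481)*sqrt(617)) = -544/sqrt(296777) = -0.998582
theta = arccos(-544/sqrt(296777)) = 176.9485 degrees

a·b = -544, theta = 176.9485 deg


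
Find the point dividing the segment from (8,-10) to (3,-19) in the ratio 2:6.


Px = (2*3 + 6*8)/8 = 54/8 = 6.7500
Py = (2*(-19) + 6*(-10))/8 = -98/8 = -12.2500

P = (6.7500, -12.2500)


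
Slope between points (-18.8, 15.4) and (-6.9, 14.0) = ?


dy = 14.0 - 15.4 = -1.4
dx = -6.9 + 18.8 = 11.9
m = -1.4/11.9 = -0.1176

m = -0.1176


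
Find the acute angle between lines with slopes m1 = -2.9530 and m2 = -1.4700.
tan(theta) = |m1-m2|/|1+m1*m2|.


m1-m2 = -1.483
1+m1*m2 = 5.34091
tan(theta) = |-1.483/5.34091| = 0.277668
theta = arctan(|-1.483/5.34091|) = 15.5183 degrees (acute angle)

15.5183 degrees


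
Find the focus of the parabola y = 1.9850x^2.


a = 1.9850
4a = 7.9400
focus = (0, 1/7.9400) = (0, 0.1259)

Focus = (0, 0.1259)


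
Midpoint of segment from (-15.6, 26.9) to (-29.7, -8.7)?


Mx = (-15.6 - 29.7)/2 = -45.3/2 = -22.6500
My = (26.9 - 8.7)/2 = 18.2/2 = 9.1000

(-22.6500, 9.1000)


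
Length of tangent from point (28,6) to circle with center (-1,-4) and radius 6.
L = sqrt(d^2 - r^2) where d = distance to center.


d = sqrt((28+ 1)^2 + (6+ 4)^2) = sqrt(841+100) = 30.6757
L = sqrt(941.0000 - 36) = sqrt(905.0000) = 30.0832

30.0832


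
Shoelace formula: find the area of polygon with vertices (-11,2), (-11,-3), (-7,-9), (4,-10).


sum(xi*y_{i+1}) = -11*(-3) - 11*(-9) - 7*(-10) + 4*2 = 210
sum(yi*x_{i+1}) = 2*(-11) - 3*(-7) - 9*4 - 10*(-11) = 73
Area = |210 - 73|/2 = 137/2 = 68.5000

68.5000 sq units


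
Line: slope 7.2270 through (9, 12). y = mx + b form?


y - 12 = 7.2270(x - 9)
y = 7.2270x + 12 - 7.2270*9
y = 7.2270x - 53.0430

y = 7.2270x - 53.0430


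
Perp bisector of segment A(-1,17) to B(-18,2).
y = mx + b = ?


Midpoint = (-9.5, 9.5)
Slope of AB = dy/dx = -15/(-17) = 0.8824
Perp slope = -dx/dy = -17/15 = -1.1333
b = My - (perp slope)*Mx = 9.5 + (-17*(-9.5))/(-15) = 9.5 - 10.7667 = -1.2667

y = -1.1333x - 1.2667


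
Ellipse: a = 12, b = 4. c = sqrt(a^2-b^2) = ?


c^2 = 12^2 - 4^2 = 144 - 16 = 128
c = sqrt(128) = 11.3137

c = 11.3137


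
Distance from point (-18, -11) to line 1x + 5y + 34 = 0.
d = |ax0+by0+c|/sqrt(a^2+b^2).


|1*(-18) + 5*(-11) + 34| = |-39| = 39
sqrt(1 + 25) = sqrt(26) = 5.0990
d = 39/sqrt(26) = 7.6485

7.6485


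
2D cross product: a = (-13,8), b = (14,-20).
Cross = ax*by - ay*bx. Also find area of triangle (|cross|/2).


cross = -13*(-20) - 8*14 = 260 - 112 = 148
Triangle area = |148|/2 = 148/2 = 74.0000

cross = 148, triangle area = 74.0000


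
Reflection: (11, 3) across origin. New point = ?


Reflection rule for origin: (-x, -y)
(11, 3) -> (-11, -3)

(-11, -3)


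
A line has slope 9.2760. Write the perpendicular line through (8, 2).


Perpendicular slope = -1/m1 = -1/9.2760 = -0.1078
b2 = y0 - m2*x0 = 2 + 8/9.2760 = 2 + 0.8624 = 2.8624

y = -0.1078x + 2.8624


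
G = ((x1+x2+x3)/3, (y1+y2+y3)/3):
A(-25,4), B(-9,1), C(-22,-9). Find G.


Gx = (-25- 9- 22)/3 = -56/3 = -18.6667
Gy = (4+1- 9)/3 = -4/3 = -1.3333

G = (-18.6667, -1.3333)


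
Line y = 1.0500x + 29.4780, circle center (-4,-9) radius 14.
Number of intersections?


Substitute y = 1.0500x + 29.4780: (x+ 4)^2 + (1.0500x+29.4780+ 9)^2 = 196
Expand to Ax^2 + Bx + C = 0, where b-k = 38.478
A = 1+m^2 = 2.1025
B = 2(m(b-k) - h) = 2(1.0500*38.478 + 4) = 88.8038
C = h^2 + (b-k)^2 - r^2 = 16 + 1480.556484 - 196 = 1300.556484
disc = B^2-4AC = 7886.1149 - 10937.6800 = -3051.5651
disc < 0

0 intersection points


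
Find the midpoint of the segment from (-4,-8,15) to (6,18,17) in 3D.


Mx = (-4+6)/2 = 1.0000
My = (-8+18)/2 = 5.0000
Mz = (15+17)/2 = 16.0000

M = (1.0000, 5.0000, 16.0000)


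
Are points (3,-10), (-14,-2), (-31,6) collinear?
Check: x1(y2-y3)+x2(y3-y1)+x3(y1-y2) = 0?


3*(-2-6) - 14*(6+ 10) - 31*(-10+ 2)
= -24 - 224 + 248 = 0

Yes, collinear (determinant = 0)


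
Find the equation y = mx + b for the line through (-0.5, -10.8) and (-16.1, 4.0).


m = (14.8)/(-15.6) = -0.9487
b = y1 - m*x1 = -10.8 - (14.8*(-0.5))/(-15.6) = -10.8 - 0.4744 = -11.2744

y = -0.9487x - 11.2744


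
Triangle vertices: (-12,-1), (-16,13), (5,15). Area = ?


-12*(13-15) = 24
-16*(15+ 1) = -256
5*(-1-13) = -70
sum = -302
Area = |-302|/2 = 151.0000

151.0000 sq units


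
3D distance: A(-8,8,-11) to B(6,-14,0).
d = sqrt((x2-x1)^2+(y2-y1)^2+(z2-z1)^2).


dx=14, dy=-22, dz=11
d = sqrt(196+484+121) = sqrt(801) = 28.3019

28.3019


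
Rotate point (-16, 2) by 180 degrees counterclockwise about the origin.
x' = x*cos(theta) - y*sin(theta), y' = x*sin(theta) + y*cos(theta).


cos(180) = -1, sin(180) = 0
x' = -16*(-1) - 2*0 = 16
y' = -16*0 + 2*(-1) = -2

(16, -2)


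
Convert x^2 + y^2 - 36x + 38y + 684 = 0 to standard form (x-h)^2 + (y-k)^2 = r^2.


h = -D/2 = 36/2 = 18
k = -E/2 = -38/2 = -19
r^2 = h^2 + k^2 - F = 324 + 361 - 684 = 1
r = 1

Center (18, -19), radius = 1


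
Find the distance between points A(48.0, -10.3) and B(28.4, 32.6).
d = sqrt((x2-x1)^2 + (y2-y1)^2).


dx = 28.4 - 48.0 = -19.6
dy = 32.6 + 10.3 = 42.9
d = sqrt(384.16 + 1840.41) = sqrt(2224.57) = 47.1653

47.1653


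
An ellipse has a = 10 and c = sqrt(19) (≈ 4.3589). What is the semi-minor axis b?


b^2 = 10^2 - (sqrt(19))^2 = 100 - 19 = 81
b = sqrt(81) = 9

b = 9


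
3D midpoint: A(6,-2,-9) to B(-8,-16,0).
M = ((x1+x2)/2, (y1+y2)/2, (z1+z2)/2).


Mx = (6- 8)/2 = -1.0000
My = (-2- 16)/2 = -9.0000
Mz = (-9+0)/2 = -4.5000

M = (-1.0000, -9.0000, -4.5000)


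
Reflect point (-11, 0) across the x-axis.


Reflection rule for x-axis: (x, -y)
(-11, 0) -> (-11, 0)

(-11, 0)


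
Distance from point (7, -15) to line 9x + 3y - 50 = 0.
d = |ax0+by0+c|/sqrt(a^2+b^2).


|9*7 + 3*(-15) - 50| = |-32| = 32
sqrt(81 + 9) = sqrt(90) = 9.4868
d = 32/sqrt(90) = 3.3731

3.3731


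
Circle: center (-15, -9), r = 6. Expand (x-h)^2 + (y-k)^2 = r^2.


(x+ 15)^2 + (y+ 9)^2 = 6^2
D = -2h = 30, E = -2k = 18
F = h^2+k^2-r^2 = 225+81-36 = 270

x^2 + y^2 + 30x + 18y + 270 = 0


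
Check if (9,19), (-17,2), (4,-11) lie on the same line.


9*(2+ 11) - 17*(-11-19) + 4*(19-2)
= 117 + 510 + 68 = 695

No, not collinear (determinant = 695)


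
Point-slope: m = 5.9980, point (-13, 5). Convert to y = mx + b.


y - 5 = 5.9980(x + 13)
y = 5.9980x + 5 - 5.9980*(-13)
y = 5.9980x + 82.9740

y = 5.9980x + 82.9740


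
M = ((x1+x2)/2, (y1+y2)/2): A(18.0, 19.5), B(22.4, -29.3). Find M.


Mx = (18.0 + 22.4)/2 = 40.4/2 = 20.2000
My = (19.5 - 29.3)/2 = -9.8/2 = -4.9000

(20.2000, -4.9000)


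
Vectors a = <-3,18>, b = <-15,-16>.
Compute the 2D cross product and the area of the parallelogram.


cross = -3*(-16) - 18*(-15) = 48 + 270 = 318
Parallelogram area = |318| = 318

cross = 318, parallelogram area = 318


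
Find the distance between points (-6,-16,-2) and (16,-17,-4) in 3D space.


dx=22, dy=-1, dz=-2
d = sqrt(484+1+4) = sqrt(489) = 22.1133

22.1133


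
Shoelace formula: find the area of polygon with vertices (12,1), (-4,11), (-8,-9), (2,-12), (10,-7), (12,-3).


sum(xi*y_{i+1}) = 12*11 - 4*(-9) - 8*(-12) + 2*(-7) + 10*(-3) + 12*1 = 232
sum(yi*x_{i+1}) = 1*(-4) + 11*(-8) - 9*2 - 12*10 - 7*12 - 3*12 = -350
Area = |232 + 350|/2 = 582/2 = 291.0000

291.0000 sq units


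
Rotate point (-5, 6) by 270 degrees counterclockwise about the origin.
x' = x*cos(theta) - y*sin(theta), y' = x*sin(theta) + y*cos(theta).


cos(270) = 0, sin(270) = -1
x' = -5*0 - 6*(-1) = 6
y' = -5*(-1) + 6*0 = 5

(6, 5)


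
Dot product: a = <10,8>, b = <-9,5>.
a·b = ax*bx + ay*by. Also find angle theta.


a·b = 10*(-9) + 8*5 = -90 + 40 = -50
|a| = sqrt(100+64) = 12.8062
|b| = sqrt(81+25) = 10.2956
cos(theta) = -50/(sqrt(164)*sqrt(106)) = -50/sqrt(17384) = -0.379223
theta = arccos(-50/sqrt(17384)) = 112.2856 degrees

a·b = -50, theta = 112.2856 deg


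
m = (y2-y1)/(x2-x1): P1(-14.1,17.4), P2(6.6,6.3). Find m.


dy = 6.3 - 17.4 = -11.1
dx = 6.6 + 14.1 = 20.7
m = -11.1/20.7 = -0.5362

m = -0.5362


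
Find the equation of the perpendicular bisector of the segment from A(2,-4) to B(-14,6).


Midpoint = (-6, 1)
Slope of AB = dy/dx = 10/(-16) = -0.6250
Perp slope = -dx/dy = 16/10 = 1.6000
b = My - (perp slope)*Mx = 1 + (-16*(-6))/10 = 1 + 9.6000 = 10.6000

y = 1.6000x + 10.6000


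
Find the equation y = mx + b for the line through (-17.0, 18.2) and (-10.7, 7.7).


m = (-10.5)/(6.3) = -1.6667
b = y1 - m*x1 = 18.2 - (-10.5*(-17.0))/(6.3) = 18.2 - 28.3333 = -10.1333

y = -1.6667x - 10.1333


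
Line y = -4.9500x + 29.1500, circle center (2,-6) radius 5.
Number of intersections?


Substitute y = -4.9500x + 29.1500: (x-2)^2 + (-4.9500x+29.1500+ 6)^2 = 25
Expand to Ax^2 + Bx + C = 0, where b-k = 35.15
A = 1+m^2 = 25.5025
B = 2(m(b-k) - h) = 2(-4.9500*35.15 - 2) = -351.985
C = h^2 + (b-k)^2 - r^2 = 4 + 1235.5225 - 25 = 1214.5225
disc = B^2-4AC = 123893.4402 - 123893.4402 = 0
disc = 0

1 intersection point (tangent)


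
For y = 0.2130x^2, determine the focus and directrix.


a = 0.2130
1/(4a) = 1.1737
Focus = (0, 1.1737)
Directrix: y = -1.1737

Focus = (0, 1.1737), Directrix: y = -1.1737


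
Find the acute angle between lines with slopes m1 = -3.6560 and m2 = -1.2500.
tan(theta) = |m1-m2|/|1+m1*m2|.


m1-m2 = -2.406
1+m1*m2 = 5.57
tan(theta) = |-2.406/5.57| = 0.431957
theta = arctan(|-2.406/5.57|) = 23.3623 degrees (acute angle)

23.3623 degrees


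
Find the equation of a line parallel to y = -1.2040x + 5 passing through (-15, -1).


Parallel lines have equal slopes.
m2 = -1.2040
b2 = -1 + 1.2040*(-15) = -19.0600

y = -1.2040x - 19.0600


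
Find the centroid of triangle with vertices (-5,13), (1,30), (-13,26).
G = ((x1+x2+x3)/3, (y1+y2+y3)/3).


Gx = (-5+1- 13)/3 = -17/3 = -5.6667
Gy = (13+30+26)/3 = 69/3 = 23.0000

G = (-5.6667, 23.0000)


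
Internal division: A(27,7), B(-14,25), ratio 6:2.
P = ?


Px = (6*(-14) + 2*27)/8 = -30/8 = -3.7500
Py = (6*25 + 2*7)/8 = 164/8 = 20.5000

P = (-3.7500, 20.5000)


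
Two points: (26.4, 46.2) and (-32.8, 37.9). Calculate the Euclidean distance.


dx = -32.8 - 26.4 = -59.2
dy = 37.9 - 46.2 = -8.3
d = sqrt(3504.64 + 68.89) = sqrt(3573.53) = 59.7790

59.7790


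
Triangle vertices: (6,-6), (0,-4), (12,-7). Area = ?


6*(-4+ 7) = 18
0*(-7+ 6) = 0
12*(-6+ 4) = -24
sum = -6
Area = |-6|/2 = 3.0000

3.0000 sq units


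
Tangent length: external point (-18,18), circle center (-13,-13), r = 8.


d = sqrt((-18+ 13)^2 + (18+ 13)^2) = sqrt(25+961) = 31.4006
L = sqrt(986.0000 - 64) = sqrt(922.0000) = 30.3645

30.3645


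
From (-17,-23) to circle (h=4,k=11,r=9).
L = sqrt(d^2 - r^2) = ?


d = sqrt((-17-4)^2 + (-23-11)^2) = sqrt(441+1156) = 39.9625
L = sqrt(1597.0000 - 81) = sqrt(1516.0000) = 38.9358

38.9358


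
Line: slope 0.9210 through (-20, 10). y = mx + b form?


y - 10 = 0.9210(x + 20)
y = 0.9210x + 10 - 0.9210*(-20)
y = 0.9210x + 28.4200

y = 0.9210x + 28.4200


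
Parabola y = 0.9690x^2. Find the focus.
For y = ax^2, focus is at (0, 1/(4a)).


a = 0.9690
4a = 3.8760
focus = (0, 1/3.8760) = (0, 0.2580)

Focus = (0, 0.2580)


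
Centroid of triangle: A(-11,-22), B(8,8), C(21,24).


Gx = (-11+8+21)/3 = 18/3 = 6.0000
Gy = (-22+8+24)/3 = 10/3 = 3.3333

G = (6.0000, 3.3333)


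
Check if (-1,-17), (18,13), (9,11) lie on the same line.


-1*(13-11) + 18*(11+ 17) + 9*(-17-13)
= -2 + 504 - 270 = 232

No, not collinear (determinant = 232)


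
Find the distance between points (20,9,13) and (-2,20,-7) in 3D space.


dx=-22, dy=11, dz=-20
d = sqrt(484+121+400) = sqrt(1005) = 31.7017

31.7017


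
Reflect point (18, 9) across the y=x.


Reflection rule for y=x: (y, x)
(18, 9) -> (9, 18)

(9, 18)


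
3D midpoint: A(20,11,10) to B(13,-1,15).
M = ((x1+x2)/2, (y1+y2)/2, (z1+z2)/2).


Mx = (20+13)/2 = 16.5000
My = (11- 1)/2 = 5.0000
Mz = (10+15)/2 = 12.5000

M = (16.5000, 5.0000, 12.5000)


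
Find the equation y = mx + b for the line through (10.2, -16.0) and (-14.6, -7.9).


m = (8.1)/(-24.8) = -0.3266
b = y1 - m*x1 = -16.0 - (8.1*10.2)/(-24.8) = -16.0 + 3.3315 = -12.6685

y = -0.3266x - 12.6685


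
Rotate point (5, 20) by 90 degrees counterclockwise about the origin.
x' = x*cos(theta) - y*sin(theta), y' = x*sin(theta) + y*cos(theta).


cos(90) = 0, sin(90) = 1
x' = 5*0 - 20*1 = -20
y' = 5*1 + 20*0 = 5

(-20, 5)


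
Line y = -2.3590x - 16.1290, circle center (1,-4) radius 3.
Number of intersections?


Substitute y = -2.3590x - 16.1290: (x-1)^2 + (-2.3590x- 16.1290+ 4)^2 = 9
Expand to Ax^2 + Bx + C = 0, where b-k = -12.129
A = 1+m^2 = 6.564881
B = 2(m(b-k) - h) = 2(-2.3590*(-12.129) - 1) = 55.224622
C = h^2 + (b-k)^2 - r^2 = 1 + 147.112641 - 9 = 139.112641
disc = B^2-4AC = 3049.7589 - 3653.0317 = -603.2728
disc < 0

0 intersection points


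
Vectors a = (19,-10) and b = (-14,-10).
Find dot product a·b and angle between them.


a·b = 19*(-14) - 10*(-10) = -266 + 100 = -166
|a| = sqrt(361+100) = 21.4709
|b| = sqrt(196+100) = 17.2047
cos(theta) = -166/(sqrt(461)*sqrt(296)) = -166/sqrt(136456) = -0.449378
theta = arccos(-166/sqrt(136456)) = 116.7038 degrees

a·b = -166, theta = 116.7038 deg


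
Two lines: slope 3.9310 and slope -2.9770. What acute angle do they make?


m1-m2 = 6.908
1+m1*m2 = -10.702587
tan(theta) = |6.908/(-10.702587)| = 0.645451
theta = arctan(|6.908/(-10.702587)|) = 32.8403 degrees (acute angle)

32.8403 degrees


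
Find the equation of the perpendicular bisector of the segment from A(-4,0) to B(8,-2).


Midpoint = (2, -1)
Slope of AB = dy/dx = -2/12 = -0.1667
Perp slope = -dx/dy = 12/2 = 6.0000
b = My - (perp slope)*Mx = -1 + (12*2)/(-2) = -1 - 12.0000 = -13.0000

y = 6.0000x - 13.0000


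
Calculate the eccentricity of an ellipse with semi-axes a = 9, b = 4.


c = sqrt(81-16) = sqrt(65) = 8.0623
e = c/a = sqrt(65)/9 = 0.8958

e = 0.8958


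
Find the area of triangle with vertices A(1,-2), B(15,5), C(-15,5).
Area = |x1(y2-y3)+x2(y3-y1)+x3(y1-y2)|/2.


1*(5-5) = 0
15*(5+ 2) = 105
-15*(-2-5) = 105
sum = 210
Area = |210|/2 = 105.0000

105.0000 sq units


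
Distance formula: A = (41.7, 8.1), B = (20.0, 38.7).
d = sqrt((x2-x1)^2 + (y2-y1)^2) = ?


dx = 20.0 - 41.7 = -21.7
dy = 38.7 - 8.1 = 30.6
d = sqrt(470.89 + 936.36) = sqrt(1407.25) = 37.5133

37.5133


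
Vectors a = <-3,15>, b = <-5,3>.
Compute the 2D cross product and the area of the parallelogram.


cross = -3*3 - 15*(-5) = -9 + 75 = 66
Parallelogram area = |66| = 66

cross = 66, parallelogram area = 66


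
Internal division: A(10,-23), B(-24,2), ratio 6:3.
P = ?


Px = (6*(-24) + 3*10)/9 = -114/9 = -12.6667
Py = (6*2 + 3*(-23))/9 = -57/9 = -6.3333

P = (-12.6667, -6.3333)


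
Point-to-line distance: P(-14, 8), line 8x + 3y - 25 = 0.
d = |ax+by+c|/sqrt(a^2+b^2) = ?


|8*(-14) + 3*8 - 25| = |-113| = 113
sqrt(64 + 9) = sqrt(73) = 8.5440
d = 113/sqrt(73) = 13.2256

13.2256


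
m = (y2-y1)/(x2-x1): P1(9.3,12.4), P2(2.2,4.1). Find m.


dy = 4.1 - 12.4 = -8.3
dx = 2.2 - 9.3 = -7.1
m = -8.3/(-7.1) = 1.1690

m = 1.1690


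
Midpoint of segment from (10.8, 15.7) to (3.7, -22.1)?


Mx = (10.8 + 3.7)/2 = 14.5/2 = 7.2500
My = (15.7 - 22.1)/2 = -6.4/2 = -3.2000

(7.2500, -3.2000)
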